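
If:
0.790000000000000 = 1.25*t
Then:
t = 0.63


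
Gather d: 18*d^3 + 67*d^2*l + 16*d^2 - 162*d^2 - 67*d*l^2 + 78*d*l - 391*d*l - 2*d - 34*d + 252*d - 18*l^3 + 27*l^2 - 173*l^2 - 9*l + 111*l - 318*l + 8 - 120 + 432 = 18*d^3 + d^2*(67*l - 146) + d*(-67*l^2 - 313*l + 216) - 18*l^3 - 146*l^2 - 216*l + 320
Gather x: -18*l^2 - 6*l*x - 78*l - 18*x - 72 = -18*l^2 - 78*l + x*(-6*l - 18) - 72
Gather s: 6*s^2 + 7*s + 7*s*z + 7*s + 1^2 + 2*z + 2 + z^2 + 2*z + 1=6*s^2 + s*(7*z + 14) + z^2 + 4*z + 4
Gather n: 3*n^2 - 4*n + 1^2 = 3*n^2 - 4*n + 1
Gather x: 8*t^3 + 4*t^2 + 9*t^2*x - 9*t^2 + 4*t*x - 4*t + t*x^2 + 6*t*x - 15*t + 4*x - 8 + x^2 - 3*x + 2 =8*t^3 - 5*t^2 - 19*t + x^2*(t + 1) + x*(9*t^2 + 10*t + 1) - 6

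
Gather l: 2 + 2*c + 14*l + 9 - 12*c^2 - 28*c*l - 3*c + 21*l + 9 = -12*c^2 - c + l*(35 - 28*c) + 20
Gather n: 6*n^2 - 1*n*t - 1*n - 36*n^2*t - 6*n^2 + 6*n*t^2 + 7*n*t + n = -36*n^2*t + n*(6*t^2 + 6*t)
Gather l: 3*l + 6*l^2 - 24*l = 6*l^2 - 21*l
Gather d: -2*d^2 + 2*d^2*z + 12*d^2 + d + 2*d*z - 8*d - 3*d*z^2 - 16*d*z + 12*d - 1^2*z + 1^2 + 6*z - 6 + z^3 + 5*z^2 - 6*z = d^2*(2*z + 10) + d*(-3*z^2 - 14*z + 5) + z^3 + 5*z^2 - z - 5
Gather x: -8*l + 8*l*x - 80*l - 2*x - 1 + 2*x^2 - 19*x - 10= -88*l + 2*x^2 + x*(8*l - 21) - 11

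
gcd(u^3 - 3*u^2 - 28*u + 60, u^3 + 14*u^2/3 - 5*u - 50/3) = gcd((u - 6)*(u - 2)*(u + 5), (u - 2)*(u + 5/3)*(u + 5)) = u^2 + 3*u - 10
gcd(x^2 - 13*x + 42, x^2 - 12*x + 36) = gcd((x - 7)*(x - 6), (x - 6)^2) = x - 6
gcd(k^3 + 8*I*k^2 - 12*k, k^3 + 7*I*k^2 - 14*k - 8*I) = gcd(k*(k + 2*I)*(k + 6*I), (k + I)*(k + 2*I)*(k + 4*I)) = k + 2*I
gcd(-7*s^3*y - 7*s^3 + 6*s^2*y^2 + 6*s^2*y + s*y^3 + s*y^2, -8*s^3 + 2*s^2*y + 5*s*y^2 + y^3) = -s + y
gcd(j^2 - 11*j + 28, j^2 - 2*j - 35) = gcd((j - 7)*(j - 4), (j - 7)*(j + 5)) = j - 7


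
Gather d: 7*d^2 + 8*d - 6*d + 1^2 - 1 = 7*d^2 + 2*d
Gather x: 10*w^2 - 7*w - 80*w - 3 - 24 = 10*w^2 - 87*w - 27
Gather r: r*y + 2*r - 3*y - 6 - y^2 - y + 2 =r*(y + 2) - y^2 - 4*y - 4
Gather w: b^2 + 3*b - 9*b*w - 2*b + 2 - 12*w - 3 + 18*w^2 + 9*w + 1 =b^2 + b + 18*w^2 + w*(-9*b - 3)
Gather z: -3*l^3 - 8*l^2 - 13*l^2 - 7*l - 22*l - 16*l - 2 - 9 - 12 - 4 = -3*l^3 - 21*l^2 - 45*l - 27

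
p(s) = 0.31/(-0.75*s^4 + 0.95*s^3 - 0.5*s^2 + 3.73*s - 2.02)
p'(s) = 0.31*(3.0*s^3 - 2.85*s^2 + 1.0*s - 3.73)/(-0.75*s^4 + 0.95*s^3 - 0.5*s^2 + 3.73*s - 2.02)^2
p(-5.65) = -0.00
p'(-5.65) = -0.00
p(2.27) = -0.06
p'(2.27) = 0.24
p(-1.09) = -0.03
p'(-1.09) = -0.05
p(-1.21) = -0.03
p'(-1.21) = -0.04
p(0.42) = -0.63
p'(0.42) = -4.55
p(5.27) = -0.00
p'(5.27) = 0.00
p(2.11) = -0.13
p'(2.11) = 0.80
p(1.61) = 0.19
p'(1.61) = 0.36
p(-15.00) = -0.00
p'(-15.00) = -0.00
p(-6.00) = -0.00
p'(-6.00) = -0.00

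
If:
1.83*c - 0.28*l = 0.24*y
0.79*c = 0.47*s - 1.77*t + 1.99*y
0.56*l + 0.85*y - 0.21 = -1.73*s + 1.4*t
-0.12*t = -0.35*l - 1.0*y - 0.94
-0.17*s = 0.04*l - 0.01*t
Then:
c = -0.21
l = -0.70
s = 0.12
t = -0.76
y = -0.79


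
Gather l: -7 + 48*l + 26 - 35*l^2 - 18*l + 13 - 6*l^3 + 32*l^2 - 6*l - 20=-6*l^3 - 3*l^2 + 24*l + 12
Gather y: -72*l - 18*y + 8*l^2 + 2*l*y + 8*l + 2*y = 8*l^2 - 64*l + y*(2*l - 16)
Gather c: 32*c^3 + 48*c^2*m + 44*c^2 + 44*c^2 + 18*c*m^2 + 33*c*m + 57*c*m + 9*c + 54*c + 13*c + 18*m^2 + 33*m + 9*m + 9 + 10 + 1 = 32*c^3 + c^2*(48*m + 88) + c*(18*m^2 + 90*m + 76) + 18*m^2 + 42*m + 20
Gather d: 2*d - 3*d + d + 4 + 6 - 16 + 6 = 0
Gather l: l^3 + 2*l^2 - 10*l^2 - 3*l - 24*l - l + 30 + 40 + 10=l^3 - 8*l^2 - 28*l + 80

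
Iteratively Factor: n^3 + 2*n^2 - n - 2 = (n - 1)*(n^2 + 3*n + 2) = (n - 1)*(n + 1)*(n + 2)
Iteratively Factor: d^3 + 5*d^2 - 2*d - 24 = (d - 2)*(d^2 + 7*d + 12) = (d - 2)*(d + 4)*(d + 3)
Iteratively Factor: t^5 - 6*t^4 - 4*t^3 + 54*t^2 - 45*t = (t - 3)*(t^4 - 3*t^3 - 13*t^2 + 15*t) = (t - 5)*(t - 3)*(t^3 + 2*t^2 - 3*t) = (t - 5)*(t - 3)*(t - 1)*(t^2 + 3*t) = (t - 5)*(t - 3)*(t - 1)*(t + 3)*(t)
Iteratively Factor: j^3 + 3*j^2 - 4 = (j + 2)*(j^2 + j - 2) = (j - 1)*(j + 2)*(j + 2)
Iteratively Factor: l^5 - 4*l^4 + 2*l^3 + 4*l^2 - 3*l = (l)*(l^4 - 4*l^3 + 2*l^2 + 4*l - 3) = l*(l - 1)*(l^3 - 3*l^2 - l + 3) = l*(l - 1)^2*(l^2 - 2*l - 3) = l*(l - 1)^2*(l + 1)*(l - 3)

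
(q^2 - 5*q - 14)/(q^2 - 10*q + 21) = (q + 2)/(q - 3)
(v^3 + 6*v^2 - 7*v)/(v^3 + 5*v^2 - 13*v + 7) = v/(v - 1)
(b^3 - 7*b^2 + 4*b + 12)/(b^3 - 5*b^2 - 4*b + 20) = (b^2 - 5*b - 6)/(b^2 - 3*b - 10)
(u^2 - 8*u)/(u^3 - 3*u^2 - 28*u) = (8 - u)/(-u^2 + 3*u + 28)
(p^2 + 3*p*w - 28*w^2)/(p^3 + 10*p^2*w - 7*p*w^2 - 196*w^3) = 1/(p + 7*w)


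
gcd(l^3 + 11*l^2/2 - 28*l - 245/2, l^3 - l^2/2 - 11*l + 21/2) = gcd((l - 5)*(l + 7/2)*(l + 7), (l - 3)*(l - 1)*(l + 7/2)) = l + 7/2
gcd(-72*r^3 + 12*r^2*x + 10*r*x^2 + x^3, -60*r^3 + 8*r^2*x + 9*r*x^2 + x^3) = -12*r^2 + 4*r*x + x^2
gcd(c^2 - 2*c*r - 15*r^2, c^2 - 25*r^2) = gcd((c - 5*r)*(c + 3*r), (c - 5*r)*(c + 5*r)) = -c + 5*r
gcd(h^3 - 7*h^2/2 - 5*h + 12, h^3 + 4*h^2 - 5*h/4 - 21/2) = h^2 + h/2 - 3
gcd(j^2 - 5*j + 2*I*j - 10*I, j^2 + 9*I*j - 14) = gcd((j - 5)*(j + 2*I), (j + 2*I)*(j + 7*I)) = j + 2*I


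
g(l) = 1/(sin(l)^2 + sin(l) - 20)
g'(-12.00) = 0.00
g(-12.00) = -0.05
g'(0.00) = 0.00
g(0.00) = -0.05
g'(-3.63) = 0.00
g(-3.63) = -0.05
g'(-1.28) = 0.00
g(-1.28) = -0.05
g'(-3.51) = 0.00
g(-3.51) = -0.05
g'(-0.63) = 0.00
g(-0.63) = -0.05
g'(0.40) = -0.00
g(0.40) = -0.05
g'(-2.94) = 0.00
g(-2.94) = -0.05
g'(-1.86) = -0.00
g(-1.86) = -0.05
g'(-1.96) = -0.00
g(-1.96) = -0.05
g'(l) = (-2*sin(l)*cos(l) - cos(l))/(sin(l)^2 + sin(l) - 20)^2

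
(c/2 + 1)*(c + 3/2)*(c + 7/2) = c^3/2 + 7*c^2/2 + 61*c/8 + 21/4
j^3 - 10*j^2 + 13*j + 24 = (j - 8)*(j - 3)*(j + 1)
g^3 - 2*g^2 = g^2*(g - 2)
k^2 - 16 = (k - 4)*(k + 4)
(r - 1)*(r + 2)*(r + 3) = r^3 + 4*r^2 + r - 6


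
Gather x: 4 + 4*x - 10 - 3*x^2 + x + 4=-3*x^2 + 5*x - 2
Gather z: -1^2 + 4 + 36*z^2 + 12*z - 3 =36*z^2 + 12*z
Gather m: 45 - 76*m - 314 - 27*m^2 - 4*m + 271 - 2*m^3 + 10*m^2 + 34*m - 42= -2*m^3 - 17*m^2 - 46*m - 40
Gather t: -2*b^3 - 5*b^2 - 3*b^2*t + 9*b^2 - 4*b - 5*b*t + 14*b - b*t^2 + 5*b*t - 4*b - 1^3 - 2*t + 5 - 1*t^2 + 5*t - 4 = -2*b^3 + 4*b^2 + 6*b + t^2*(-b - 1) + t*(3 - 3*b^2)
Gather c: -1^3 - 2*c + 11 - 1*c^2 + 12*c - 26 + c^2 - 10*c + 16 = 0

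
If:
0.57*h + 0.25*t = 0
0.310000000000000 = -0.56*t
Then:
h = 0.24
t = -0.55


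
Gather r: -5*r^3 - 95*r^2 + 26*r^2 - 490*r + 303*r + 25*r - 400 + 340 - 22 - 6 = -5*r^3 - 69*r^2 - 162*r - 88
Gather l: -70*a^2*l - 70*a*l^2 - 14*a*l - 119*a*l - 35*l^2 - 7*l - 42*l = l^2*(-70*a - 35) + l*(-70*a^2 - 133*a - 49)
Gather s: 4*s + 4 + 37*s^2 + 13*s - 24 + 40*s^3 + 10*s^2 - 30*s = 40*s^3 + 47*s^2 - 13*s - 20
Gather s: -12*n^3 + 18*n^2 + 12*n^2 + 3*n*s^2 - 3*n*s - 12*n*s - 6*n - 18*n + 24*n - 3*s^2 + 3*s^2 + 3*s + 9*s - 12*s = -12*n^3 + 30*n^2 + 3*n*s^2 - 15*n*s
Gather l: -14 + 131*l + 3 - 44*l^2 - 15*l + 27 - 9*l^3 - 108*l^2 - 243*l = -9*l^3 - 152*l^2 - 127*l + 16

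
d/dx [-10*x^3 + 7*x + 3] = 7 - 30*x^2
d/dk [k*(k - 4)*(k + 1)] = 3*k^2 - 6*k - 4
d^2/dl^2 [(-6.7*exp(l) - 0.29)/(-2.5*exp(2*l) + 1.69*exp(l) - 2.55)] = (41.875*exp(4*l) + 35.5575*exp(3*l) - 259.95075*exp(2*l) + 22.306919*exp(l) + 44.816505)*exp(l)/(15.625*exp(6*l) - 31.6875*exp(5*l) + 69.23325*exp(4*l) - 69.469309*exp(3*l) + 70.617915*exp(2*l) - 32.967675*exp(l) + 16.581375)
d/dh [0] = 0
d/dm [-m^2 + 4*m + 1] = 4 - 2*m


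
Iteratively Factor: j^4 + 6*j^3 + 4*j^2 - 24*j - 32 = (j + 2)*(j^3 + 4*j^2 - 4*j - 16) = (j + 2)^2*(j^2 + 2*j - 8) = (j + 2)^2*(j + 4)*(j - 2)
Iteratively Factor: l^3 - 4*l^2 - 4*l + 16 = (l - 2)*(l^2 - 2*l - 8) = (l - 4)*(l - 2)*(l + 2)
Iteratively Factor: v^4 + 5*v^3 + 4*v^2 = (v + 1)*(v^3 + 4*v^2) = v*(v + 1)*(v^2 + 4*v) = v^2*(v + 1)*(v + 4)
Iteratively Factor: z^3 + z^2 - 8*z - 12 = (z + 2)*(z^2 - z - 6) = (z + 2)^2*(z - 3)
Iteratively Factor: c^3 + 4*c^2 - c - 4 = (c + 4)*(c^2 - 1) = (c + 1)*(c + 4)*(c - 1)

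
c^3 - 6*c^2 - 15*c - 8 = (c - 8)*(c + 1)^2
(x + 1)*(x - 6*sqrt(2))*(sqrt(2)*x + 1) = sqrt(2)*x^3 - 11*x^2 + sqrt(2)*x^2 - 11*x - 6*sqrt(2)*x - 6*sqrt(2)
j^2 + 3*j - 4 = (j - 1)*(j + 4)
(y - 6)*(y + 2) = y^2 - 4*y - 12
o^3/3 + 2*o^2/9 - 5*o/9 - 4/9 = (o/3 + 1/3)*(o - 4/3)*(o + 1)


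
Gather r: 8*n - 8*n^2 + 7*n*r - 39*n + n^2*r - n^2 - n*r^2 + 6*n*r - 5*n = -9*n^2 - n*r^2 - 36*n + r*(n^2 + 13*n)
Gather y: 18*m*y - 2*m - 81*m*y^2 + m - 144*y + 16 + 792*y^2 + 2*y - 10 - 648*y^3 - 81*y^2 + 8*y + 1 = -m - 648*y^3 + y^2*(711 - 81*m) + y*(18*m - 134) + 7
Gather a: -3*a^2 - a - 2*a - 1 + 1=-3*a^2 - 3*a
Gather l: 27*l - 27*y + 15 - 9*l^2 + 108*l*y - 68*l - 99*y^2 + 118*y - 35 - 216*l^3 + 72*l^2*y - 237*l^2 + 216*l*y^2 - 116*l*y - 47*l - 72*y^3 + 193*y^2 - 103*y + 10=-216*l^3 + l^2*(72*y - 246) + l*(216*y^2 - 8*y - 88) - 72*y^3 + 94*y^2 - 12*y - 10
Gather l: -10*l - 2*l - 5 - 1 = -12*l - 6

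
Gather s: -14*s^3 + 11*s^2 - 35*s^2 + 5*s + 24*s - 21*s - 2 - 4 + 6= -14*s^3 - 24*s^2 + 8*s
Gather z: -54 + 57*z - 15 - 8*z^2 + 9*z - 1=-8*z^2 + 66*z - 70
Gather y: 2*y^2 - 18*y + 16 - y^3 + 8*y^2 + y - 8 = -y^3 + 10*y^2 - 17*y + 8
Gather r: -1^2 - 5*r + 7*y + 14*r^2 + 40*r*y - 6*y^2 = 14*r^2 + r*(40*y - 5) - 6*y^2 + 7*y - 1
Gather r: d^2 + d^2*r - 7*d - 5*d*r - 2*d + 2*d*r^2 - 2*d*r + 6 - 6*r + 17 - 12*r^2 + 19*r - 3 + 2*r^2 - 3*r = d^2 - 9*d + r^2*(2*d - 10) + r*(d^2 - 7*d + 10) + 20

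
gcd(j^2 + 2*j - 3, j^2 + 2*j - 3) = j^2 + 2*j - 3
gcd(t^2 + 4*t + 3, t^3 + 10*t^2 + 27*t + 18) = t^2 + 4*t + 3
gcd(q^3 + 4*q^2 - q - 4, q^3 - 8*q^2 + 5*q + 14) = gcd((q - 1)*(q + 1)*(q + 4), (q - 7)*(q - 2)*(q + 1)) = q + 1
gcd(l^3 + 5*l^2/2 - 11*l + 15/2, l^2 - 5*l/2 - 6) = 1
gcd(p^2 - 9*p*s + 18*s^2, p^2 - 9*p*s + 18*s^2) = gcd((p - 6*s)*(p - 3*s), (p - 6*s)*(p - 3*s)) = p^2 - 9*p*s + 18*s^2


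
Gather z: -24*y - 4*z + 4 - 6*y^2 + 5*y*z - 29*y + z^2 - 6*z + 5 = -6*y^2 - 53*y + z^2 + z*(5*y - 10) + 9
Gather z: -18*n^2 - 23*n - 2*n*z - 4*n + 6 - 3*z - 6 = -18*n^2 - 27*n + z*(-2*n - 3)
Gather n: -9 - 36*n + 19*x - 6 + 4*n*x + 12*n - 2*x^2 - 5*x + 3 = n*(4*x - 24) - 2*x^2 + 14*x - 12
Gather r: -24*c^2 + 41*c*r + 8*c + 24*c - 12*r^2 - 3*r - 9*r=-24*c^2 + 32*c - 12*r^2 + r*(41*c - 12)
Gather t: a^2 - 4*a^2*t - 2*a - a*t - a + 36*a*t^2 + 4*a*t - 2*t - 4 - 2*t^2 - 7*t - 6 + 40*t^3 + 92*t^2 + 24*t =a^2 - 3*a + 40*t^3 + t^2*(36*a + 90) + t*(-4*a^2 + 3*a + 15) - 10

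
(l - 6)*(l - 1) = l^2 - 7*l + 6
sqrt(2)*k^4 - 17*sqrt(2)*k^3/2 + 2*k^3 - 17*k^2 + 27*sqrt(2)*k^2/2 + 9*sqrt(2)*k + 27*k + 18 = (k - 6)*(k - 3)*(k + sqrt(2))*(sqrt(2)*k + sqrt(2)/2)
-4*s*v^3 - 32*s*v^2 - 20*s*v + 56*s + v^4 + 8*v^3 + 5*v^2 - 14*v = (-4*s + v)*(v - 1)*(v + 2)*(v + 7)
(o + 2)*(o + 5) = o^2 + 7*o + 10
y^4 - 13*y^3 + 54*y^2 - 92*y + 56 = (y - 7)*(y - 2)^3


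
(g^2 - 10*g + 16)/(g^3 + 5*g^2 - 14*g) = (g - 8)/(g*(g + 7))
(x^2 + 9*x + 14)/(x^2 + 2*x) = (x + 7)/x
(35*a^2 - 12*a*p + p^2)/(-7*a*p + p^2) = (-5*a + p)/p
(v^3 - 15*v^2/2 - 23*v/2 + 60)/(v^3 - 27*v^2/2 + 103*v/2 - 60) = (v + 3)/(v - 3)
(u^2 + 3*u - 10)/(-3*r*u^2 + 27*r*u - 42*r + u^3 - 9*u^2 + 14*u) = (-u - 5)/(3*r*u - 21*r - u^2 + 7*u)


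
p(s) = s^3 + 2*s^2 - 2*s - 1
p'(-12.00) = 382.00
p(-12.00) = -1417.00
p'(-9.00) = 205.00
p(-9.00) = -550.00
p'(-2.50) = 6.75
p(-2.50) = 0.88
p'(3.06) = 38.33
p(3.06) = 40.26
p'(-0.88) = -3.20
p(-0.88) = 1.63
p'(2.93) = 35.47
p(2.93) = 35.46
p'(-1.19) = -2.51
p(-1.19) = 2.53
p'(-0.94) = -3.11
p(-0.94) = 1.82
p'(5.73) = 119.42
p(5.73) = 241.34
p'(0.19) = -1.13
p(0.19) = -1.30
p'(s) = 3*s^2 + 4*s - 2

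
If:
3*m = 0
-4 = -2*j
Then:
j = 2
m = 0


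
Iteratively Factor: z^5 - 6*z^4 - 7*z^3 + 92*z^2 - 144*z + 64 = (z - 1)*(z^4 - 5*z^3 - 12*z^2 + 80*z - 64) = (z - 4)*(z - 1)*(z^3 - z^2 - 16*z + 16) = (z - 4)*(z - 1)*(z + 4)*(z^2 - 5*z + 4) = (z - 4)^2*(z - 1)*(z + 4)*(z - 1)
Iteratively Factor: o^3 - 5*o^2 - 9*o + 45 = (o + 3)*(o^2 - 8*o + 15) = (o - 3)*(o + 3)*(o - 5)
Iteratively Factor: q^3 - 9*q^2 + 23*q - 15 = (q - 3)*(q^2 - 6*q + 5) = (q - 3)*(q - 1)*(q - 5)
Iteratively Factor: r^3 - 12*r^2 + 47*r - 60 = (r - 5)*(r^2 - 7*r + 12) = (r - 5)*(r - 4)*(r - 3)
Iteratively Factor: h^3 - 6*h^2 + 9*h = (h - 3)*(h^2 - 3*h) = (h - 3)^2*(h)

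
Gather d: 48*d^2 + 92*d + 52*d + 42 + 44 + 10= 48*d^2 + 144*d + 96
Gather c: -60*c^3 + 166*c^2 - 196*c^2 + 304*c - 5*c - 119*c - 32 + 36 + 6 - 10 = -60*c^3 - 30*c^2 + 180*c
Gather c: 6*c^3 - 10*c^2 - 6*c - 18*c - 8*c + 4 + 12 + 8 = 6*c^3 - 10*c^2 - 32*c + 24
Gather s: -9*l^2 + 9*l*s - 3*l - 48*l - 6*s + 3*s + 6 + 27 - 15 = -9*l^2 - 51*l + s*(9*l - 3) + 18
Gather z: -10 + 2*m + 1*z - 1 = 2*m + z - 11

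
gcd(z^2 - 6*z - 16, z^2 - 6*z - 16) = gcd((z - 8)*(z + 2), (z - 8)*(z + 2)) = z^2 - 6*z - 16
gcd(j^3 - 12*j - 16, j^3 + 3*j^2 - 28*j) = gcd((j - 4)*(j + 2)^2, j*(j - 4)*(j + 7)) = j - 4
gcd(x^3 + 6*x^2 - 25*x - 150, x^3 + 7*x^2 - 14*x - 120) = x^2 + 11*x + 30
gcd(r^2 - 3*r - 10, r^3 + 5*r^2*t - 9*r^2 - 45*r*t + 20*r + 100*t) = r - 5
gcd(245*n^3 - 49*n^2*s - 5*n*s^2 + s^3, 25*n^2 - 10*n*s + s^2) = -5*n + s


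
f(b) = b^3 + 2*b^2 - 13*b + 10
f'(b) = 3*b^2 + 4*b - 13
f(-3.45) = 37.59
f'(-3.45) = 8.91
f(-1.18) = 26.48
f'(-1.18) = -13.54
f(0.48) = 4.33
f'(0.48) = -10.39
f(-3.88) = 32.14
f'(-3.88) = 16.64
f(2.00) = 0.00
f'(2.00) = 7.00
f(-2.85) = 40.15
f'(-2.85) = -0.03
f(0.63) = 2.85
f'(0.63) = -9.29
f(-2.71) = 40.02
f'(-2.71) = -1.81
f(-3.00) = 40.00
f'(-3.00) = 2.00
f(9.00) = 784.00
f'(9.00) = 266.00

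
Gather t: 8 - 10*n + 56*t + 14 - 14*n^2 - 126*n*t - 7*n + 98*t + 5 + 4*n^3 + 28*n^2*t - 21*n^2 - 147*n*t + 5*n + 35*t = 4*n^3 - 35*n^2 - 12*n + t*(28*n^2 - 273*n + 189) + 27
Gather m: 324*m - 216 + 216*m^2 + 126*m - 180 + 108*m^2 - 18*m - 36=324*m^2 + 432*m - 432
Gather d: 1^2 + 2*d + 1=2*d + 2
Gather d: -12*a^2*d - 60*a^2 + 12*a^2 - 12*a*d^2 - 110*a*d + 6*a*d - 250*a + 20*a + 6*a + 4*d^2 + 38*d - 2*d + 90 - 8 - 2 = -48*a^2 - 224*a + d^2*(4 - 12*a) + d*(-12*a^2 - 104*a + 36) + 80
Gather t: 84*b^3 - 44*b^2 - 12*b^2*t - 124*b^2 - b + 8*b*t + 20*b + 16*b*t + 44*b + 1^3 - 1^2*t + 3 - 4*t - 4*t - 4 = 84*b^3 - 168*b^2 + 63*b + t*(-12*b^2 + 24*b - 9)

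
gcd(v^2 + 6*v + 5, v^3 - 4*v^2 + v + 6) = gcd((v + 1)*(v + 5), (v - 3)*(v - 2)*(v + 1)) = v + 1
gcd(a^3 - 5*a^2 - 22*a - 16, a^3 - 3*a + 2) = a + 2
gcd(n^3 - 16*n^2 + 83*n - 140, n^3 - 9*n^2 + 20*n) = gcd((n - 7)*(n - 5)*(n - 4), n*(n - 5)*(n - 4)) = n^2 - 9*n + 20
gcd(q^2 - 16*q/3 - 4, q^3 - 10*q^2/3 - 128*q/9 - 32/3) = q - 6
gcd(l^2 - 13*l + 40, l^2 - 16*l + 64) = l - 8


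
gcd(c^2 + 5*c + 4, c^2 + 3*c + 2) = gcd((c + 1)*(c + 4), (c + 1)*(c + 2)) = c + 1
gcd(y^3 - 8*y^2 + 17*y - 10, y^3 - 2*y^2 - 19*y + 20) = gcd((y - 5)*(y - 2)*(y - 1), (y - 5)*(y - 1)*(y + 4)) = y^2 - 6*y + 5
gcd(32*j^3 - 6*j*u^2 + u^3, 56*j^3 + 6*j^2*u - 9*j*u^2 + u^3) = -8*j^2 - 2*j*u + u^2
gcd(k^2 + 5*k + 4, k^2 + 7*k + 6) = k + 1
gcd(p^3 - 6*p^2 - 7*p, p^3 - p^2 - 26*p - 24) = p + 1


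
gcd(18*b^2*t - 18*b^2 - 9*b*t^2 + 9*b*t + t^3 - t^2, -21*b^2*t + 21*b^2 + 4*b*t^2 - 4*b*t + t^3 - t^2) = -3*b*t + 3*b + t^2 - t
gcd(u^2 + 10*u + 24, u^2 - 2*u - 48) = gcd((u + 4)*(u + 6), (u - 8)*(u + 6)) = u + 6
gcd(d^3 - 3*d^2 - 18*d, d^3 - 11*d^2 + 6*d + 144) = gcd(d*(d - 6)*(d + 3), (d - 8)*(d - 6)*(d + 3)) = d^2 - 3*d - 18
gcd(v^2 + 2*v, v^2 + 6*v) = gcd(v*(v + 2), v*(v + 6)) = v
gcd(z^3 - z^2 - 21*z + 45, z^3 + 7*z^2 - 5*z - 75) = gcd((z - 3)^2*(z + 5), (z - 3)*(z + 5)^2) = z^2 + 2*z - 15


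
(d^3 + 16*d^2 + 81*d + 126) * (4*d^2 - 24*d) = 4*d^5 + 40*d^4 - 60*d^3 - 1440*d^2 - 3024*d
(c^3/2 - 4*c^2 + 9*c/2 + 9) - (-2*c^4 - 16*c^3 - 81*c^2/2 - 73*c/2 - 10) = 2*c^4 + 33*c^3/2 + 73*c^2/2 + 41*c + 19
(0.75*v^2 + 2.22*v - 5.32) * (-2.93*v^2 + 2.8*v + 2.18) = -2.1975*v^4 - 4.4046*v^3 + 23.4386*v^2 - 10.0564*v - 11.5976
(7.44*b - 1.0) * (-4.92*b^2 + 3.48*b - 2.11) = -36.6048*b^3 + 30.8112*b^2 - 19.1784*b + 2.11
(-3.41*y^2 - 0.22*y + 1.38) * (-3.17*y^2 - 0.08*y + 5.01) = 10.8097*y^4 + 0.9702*y^3 - 21.4411*y^2 - 1.2126*y + 6.9138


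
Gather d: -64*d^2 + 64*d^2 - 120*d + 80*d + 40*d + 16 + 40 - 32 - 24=0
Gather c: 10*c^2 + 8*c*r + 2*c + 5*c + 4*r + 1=10*c^2 + c*(8*r + 7) + 4*r + 1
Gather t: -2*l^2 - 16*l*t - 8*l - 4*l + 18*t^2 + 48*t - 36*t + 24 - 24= -2*l^2 - 12*l + 18*t^2 + t*(12 - 16*l)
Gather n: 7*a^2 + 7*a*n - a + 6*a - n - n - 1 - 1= 7*a^2 + 5*a + n*(7*a - 2) - 2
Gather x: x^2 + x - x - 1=x^2 - 1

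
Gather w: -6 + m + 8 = m + 2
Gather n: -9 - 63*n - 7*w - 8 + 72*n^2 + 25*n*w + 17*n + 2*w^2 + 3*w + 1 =72*n^2 + n*(25*w - 46) + 2*w^2 - 4*w - 16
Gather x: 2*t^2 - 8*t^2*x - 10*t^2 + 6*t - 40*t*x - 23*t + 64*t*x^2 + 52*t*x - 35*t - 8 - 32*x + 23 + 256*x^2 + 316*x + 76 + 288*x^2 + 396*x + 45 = -8*t^2 - 52*t + x^2*(64*t + 544) + x*(-8*t^2 + 12*t + 680) + 136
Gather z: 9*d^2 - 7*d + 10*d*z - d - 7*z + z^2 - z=9*d^2 - 8*d + z^2 + z*(10*d - 8)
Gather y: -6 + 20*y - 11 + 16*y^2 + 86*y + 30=16*y^2 + 106*y + 13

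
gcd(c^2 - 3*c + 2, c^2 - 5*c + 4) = c - 1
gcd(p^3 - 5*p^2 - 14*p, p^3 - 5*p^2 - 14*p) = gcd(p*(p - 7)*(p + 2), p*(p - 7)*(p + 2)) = p^3 - 5*p^2 - 14*p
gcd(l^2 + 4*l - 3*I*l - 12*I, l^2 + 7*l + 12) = l + 4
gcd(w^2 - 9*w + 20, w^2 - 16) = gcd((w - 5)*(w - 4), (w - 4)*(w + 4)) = w - 4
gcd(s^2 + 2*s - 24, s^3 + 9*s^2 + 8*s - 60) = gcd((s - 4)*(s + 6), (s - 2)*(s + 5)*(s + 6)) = s + 6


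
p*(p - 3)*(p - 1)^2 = p^4 - 5*p^3 + 7*p^2 - 3*p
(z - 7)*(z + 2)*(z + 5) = z^3 - 39*z - 70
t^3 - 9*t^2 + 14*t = t*(t - 7)*(t - 2)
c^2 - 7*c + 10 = (c - 5)*(c - 2)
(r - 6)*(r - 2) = r^2 - 8*r + 12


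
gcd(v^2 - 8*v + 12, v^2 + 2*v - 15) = 1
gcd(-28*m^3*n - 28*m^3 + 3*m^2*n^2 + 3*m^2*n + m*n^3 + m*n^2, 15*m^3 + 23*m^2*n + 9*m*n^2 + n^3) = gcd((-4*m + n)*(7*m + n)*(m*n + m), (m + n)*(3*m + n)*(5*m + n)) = 1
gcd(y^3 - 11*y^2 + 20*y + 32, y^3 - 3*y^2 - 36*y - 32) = y^2 - 7*y - 8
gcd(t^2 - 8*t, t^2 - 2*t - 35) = 1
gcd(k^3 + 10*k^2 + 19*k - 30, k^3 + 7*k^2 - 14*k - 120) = k^2 + 11*k + 30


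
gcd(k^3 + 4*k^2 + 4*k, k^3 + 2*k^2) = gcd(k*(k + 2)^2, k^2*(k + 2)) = k^2 + 2*k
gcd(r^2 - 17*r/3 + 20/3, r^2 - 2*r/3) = 1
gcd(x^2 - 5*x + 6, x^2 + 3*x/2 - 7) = x - 2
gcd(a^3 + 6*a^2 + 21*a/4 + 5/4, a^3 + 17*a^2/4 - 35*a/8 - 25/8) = a^2 + 11*a/2 + 5/2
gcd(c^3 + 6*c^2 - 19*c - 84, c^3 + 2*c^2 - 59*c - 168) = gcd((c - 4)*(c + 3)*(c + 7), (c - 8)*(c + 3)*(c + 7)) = c^2 + 10*c + 21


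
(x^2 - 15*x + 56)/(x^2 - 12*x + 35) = (x - 8)/(x - 5)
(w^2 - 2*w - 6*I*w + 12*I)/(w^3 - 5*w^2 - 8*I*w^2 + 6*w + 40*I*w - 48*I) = (w - 6*I)/(w^2 - w*(3 + 8*I) + 24*I)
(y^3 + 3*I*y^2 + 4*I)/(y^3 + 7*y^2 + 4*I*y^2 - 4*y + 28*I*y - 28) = (y - I)/(y + 7)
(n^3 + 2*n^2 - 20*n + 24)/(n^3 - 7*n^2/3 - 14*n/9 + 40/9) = 9*(n^2 + 4*n - 12)/(9*n^2 - 3*n - 20)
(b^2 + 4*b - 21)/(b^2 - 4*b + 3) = (b + 7)/(b - 1)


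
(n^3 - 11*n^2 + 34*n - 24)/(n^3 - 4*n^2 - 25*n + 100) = (n^2 - 7*n + 6)/(n^2 - 25)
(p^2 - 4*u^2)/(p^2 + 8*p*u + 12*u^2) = (p - 2*u)/(p + 6*u)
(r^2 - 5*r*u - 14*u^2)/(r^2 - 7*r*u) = (r + 2*u)/r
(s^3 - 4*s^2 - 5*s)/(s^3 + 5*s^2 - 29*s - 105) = s*(s + 1)/(s^2 + 10*s + 21)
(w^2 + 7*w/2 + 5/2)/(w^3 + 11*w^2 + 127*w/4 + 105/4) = 2*(w + 1)/(2*w^2 + 17*w + 21)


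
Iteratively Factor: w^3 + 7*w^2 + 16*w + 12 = (w + 2)*(w^2 + 5*w + 6) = (w + 2)^2*(w + 3)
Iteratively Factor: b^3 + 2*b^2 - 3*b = (b - 1)*(b^2 + 3*b) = (b - 1)*(b + 3)*(b)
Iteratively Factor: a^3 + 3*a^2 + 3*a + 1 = (a + 1)*(a^2 + 2*a + 1) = (a + 1)^2*(a + 1)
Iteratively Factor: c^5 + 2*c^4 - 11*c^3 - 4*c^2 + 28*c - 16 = (c + 2)*(c^4 - 11*c^2 + 18*c - 8) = (c - 1)*(c + 2)*(c^3 + c^2 - 10*c + 8) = (c - 2)*(c - 1)*(c + 2)*(c^2 + 3*c - 4) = (c - 2)*(c - 1)^2*(c + 2)*(c + 4)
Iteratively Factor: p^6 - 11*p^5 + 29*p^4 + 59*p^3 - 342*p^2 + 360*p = (p - 4)*(p^5 - 7*p^4 + p^3 + 63*p^2 - 90*p) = (p - 5)*(p - 4)*(p^4 - 2*p^3 - 9*p^2 + 18*p) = (p - 5)*(p - 4)*(p - 2)*(p^3 - 9*p) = p*(p - 5)*(p - 4)*(p - 2)*(p^2 - 9) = p*(p - 5)*(p - 4)*(p - 3)*(p - 2)*(p + 3)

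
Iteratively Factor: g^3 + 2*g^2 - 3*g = (g)*(g^2 + 2*g - 3) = g*(g - 1)*(g + 3)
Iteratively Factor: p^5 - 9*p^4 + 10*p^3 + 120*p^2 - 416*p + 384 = (p - 4)*(p^4 - 5*p^3 - 10*p^2 + 80*p - 96) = (p - 4)*(p + 4)*(p^3 - 9*p^2 + 26*p - 24) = (p - 4)*(p - 2)*(p + 4)*(p^2 - 7*p + 12) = (p - 4)*(p - 3)*(p - 2)*(p + 4)*(p - 4)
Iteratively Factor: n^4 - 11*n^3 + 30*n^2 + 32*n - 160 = (n - 4)*(n^3 - 7*n^2 + 2*n + 40) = (n - 4)*(n + 2)*(n^2 - 9*n + 20) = (n - 5)*(n - 4)*(n + 2)*(n - 4)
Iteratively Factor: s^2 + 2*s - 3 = (s - 1)*(s + 3)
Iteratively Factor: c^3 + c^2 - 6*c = (c + 3)*(c^2 - 2*c) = c*(c + 3)*(c - 2)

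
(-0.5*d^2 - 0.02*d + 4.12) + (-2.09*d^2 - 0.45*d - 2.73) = -2.59*d^2 - 0.47*d + 1.39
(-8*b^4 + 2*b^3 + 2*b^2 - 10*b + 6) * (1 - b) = 8*b^5 - 10*b^4 + 12*b^2 - 16*b + 6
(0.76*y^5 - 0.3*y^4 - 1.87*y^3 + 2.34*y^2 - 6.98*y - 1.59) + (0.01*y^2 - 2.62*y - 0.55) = 0.76*y^5 - 0.3*y^4 - 1.87*y^3 + 2.35*y^2 - 9.6*y - 2.14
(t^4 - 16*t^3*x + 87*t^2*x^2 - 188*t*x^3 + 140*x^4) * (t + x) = t^5 - 15*t^4*x + 71*t^3*x^2 - 101*t^2*x^3 - 48*t*x^4 + 140*x^5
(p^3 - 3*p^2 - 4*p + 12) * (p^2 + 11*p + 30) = p^5 + 8*p^4 - 7*p^3 - 122*p^2 + 12*p + 360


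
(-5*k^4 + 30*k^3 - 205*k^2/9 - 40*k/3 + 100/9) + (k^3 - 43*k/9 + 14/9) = -5*k^4 + 31*k^3 - 205*k^2/9 - 163*k/9 + 38/3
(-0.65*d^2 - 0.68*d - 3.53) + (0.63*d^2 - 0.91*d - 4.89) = -0.02*d^2 - 1.59*d - 8.42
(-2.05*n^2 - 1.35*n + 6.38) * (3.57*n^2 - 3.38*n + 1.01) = -7.3185*n^4 + 2.1095*n^3 + 25.2691*n^2 - 22.9279*n + 6.4438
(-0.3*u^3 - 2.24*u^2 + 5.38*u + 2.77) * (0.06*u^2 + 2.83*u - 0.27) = -0.018*u^5 - 0.9834*u^4 - 5.9354*u^3 + 15.9964*u^2 + 6.3865*u - 0.7479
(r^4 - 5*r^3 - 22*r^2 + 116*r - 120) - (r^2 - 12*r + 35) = r^4 - 5*r^3 - 23*r^2 + 128*r - 155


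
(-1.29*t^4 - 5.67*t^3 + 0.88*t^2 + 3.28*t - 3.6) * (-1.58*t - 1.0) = 2.0382*t^5 + 10.2486*t^4 + 4.2796*t^3 - 6.0624*t^2 + 2.408*t + 3.6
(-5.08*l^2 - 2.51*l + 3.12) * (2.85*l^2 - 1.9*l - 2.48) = -14.478*l^4 + 2.4985*l^3 + 26.2594*l^2 + 0.296799999999999*l - 7.7376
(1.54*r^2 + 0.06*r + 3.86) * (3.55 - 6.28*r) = -9.6712*r^3 + 5.0902*r^2 - 24.0278*r + 13.703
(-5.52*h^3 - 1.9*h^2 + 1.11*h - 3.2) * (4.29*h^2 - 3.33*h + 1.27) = -23.6808*h^5 + 10.2306*h^4 + 4.0785*h^3 - 19.8373*h^2 + 12.0657*h - 4.064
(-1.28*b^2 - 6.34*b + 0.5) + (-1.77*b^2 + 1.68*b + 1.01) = -3.05*b^2 - 4.66*b + 1.51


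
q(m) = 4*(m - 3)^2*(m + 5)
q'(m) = 4*(m - 3)^2 + 4*(m + 5)*(2*m - 6) = 4*(m - 3)*(3*m + 7)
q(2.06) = 24.95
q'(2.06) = -49.56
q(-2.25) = 303.19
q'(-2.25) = -5.25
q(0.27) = 157.11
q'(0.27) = -85.29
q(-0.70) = 235.47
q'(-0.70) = -72.52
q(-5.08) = -20.89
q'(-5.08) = 266.32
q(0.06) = 174.95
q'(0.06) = -84.44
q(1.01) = 95.20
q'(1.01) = -79.84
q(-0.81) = 243.29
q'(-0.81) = -69.65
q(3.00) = 0.00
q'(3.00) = 0.00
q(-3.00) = 288.00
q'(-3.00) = 48.00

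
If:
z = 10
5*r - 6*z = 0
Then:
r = 12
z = 10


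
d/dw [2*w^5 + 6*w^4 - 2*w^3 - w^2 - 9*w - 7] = 10*w^4 + 24*w^3 - 6*w^2 - 2*w - 9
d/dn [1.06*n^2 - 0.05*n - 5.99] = 2.12*n - 0.05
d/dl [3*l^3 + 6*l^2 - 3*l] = 9*l^2 + 12*l - 3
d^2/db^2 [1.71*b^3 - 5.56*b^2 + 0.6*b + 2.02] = 10.26*b - 11.12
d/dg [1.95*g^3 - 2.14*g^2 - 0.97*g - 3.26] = 5.85*g^2 - 4.28*g - 0.97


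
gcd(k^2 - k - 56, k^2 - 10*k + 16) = k - 8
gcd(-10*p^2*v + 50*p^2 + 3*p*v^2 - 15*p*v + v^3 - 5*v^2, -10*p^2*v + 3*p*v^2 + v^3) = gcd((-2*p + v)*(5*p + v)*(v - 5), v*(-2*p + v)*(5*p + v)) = 10*p^2 - 3*p*v - v^2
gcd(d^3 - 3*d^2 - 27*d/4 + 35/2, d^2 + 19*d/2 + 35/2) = d + 5/2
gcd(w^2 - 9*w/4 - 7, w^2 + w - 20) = w - 4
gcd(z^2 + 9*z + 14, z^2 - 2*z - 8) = z + 2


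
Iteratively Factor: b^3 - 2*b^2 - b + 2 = (b + 1)*(b^2 - 3*b + 2) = (b - 2)*(b + 1)*(b - 1)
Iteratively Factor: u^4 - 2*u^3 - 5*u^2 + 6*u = (u)*(u^3 - 2*u^2 - 5*u + 6) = u*(u - 1)*(u^2 - u - 6) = u*(u - 1)*(u + 2)*(u - 3)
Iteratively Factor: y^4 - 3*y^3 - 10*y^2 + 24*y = (y + 3)*(y^3 - 6*y^2 + 8*y) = (y - 4)*(y + 3)*(y^2 - 2*y) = y*(y - 4)*(y + 3)*(y - 2)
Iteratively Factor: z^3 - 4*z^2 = (z - 4)*(z^2) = z*(z - 4)*(z)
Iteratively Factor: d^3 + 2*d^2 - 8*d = (d - 2)*(d^2 + 4*d) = d*(d - 2)*(d + 4)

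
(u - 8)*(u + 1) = u^2 - 7*u - 8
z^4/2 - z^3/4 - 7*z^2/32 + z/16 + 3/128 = (z/2 + 1/4)*(z - 3/4)*(z - 1/2)*(z + 1/4)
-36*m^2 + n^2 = (-6*m + n)*(6*m + n)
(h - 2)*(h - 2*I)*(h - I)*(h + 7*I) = h^4 - 2*h^3 + 4*I*h^3 + 19*h^2 - 8*I*h^2 - 38*h - 14*I*h + 28*I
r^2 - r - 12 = (r - 4)*(r + 3)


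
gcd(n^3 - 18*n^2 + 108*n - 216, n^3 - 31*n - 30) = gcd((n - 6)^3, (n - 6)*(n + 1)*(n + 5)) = n - 6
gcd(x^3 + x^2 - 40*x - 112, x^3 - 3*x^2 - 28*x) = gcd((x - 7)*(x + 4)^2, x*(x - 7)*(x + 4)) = x^2 - 3*x - 28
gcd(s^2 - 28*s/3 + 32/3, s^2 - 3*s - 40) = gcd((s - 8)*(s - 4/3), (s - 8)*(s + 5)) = s - 8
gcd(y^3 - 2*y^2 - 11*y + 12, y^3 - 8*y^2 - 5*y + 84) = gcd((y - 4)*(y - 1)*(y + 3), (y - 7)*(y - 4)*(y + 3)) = y^2 - y - 12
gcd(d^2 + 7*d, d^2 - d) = d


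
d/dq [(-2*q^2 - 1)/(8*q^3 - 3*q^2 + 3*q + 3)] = (16*q^4 + 18*q^2 - 18*q + 3)/(64*q^6 - 48*q^5 + 57*q^4 + 30*q^3 - 9*q^2 + 18*q + 9)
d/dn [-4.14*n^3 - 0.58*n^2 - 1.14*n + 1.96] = -12.42*n^2 - 1.16*n - 1.14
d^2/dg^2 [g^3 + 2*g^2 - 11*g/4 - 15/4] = 6*g + 4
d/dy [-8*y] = -8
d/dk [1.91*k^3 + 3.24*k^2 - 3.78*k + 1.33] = 5.73*k^2 + 6.48*k - 3.78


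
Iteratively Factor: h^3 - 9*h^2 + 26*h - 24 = (h - 3)*(h^2 - 6*h + 8) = (h - 4)*(h - 3)*(h - 2)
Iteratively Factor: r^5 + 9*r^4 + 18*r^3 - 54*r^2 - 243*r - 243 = (r - 3)*(r^4 + 12*r^3 + 54*r^2 + 108*r + 81) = (r - 3)*(r + 3)*(r^3 + 9*r^2 + 27*r + 27) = (r - 3)*(r + 3)^2*(r^2 + 6*r + 9) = (r - 3)*(r + 3)^3*(r + 3)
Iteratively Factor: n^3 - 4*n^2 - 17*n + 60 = (n - 5)*(n^2 + n - 12) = (n - 5)*(n - 3)*(n + 4)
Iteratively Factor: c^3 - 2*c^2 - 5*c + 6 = (c + 2)*(c^2 - 4*c + 3) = (c - 3)*(c + 2)*(c - 1)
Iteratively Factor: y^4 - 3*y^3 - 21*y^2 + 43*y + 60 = (y + 4)*(y^3 - 7*y^2 + 7*y + 15) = (y + 1)*(y + 4)*(y^2 - 8*y + 15) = (y - 3)*(y + 1)*(y + 4)*(y - 5)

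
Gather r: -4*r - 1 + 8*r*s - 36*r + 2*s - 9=r*(8*s - 40) + 2*s - 10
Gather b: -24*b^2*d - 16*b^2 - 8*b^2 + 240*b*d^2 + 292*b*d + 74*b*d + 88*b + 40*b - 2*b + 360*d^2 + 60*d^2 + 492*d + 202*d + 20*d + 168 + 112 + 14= b^2*(-24*d - 24) + b*(240*d^2 + 366*d + 126) + 420*d^2 + 714*d + 294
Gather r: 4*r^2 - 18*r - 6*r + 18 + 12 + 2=4*r^2 - 24*r + 32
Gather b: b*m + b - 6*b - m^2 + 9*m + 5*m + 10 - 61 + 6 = b*(m - 5) - m^2 + 14*m - 45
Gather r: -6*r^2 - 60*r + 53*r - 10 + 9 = -6*r^2 - 7*r - 1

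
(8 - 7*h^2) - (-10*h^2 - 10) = 3*h^2 + 18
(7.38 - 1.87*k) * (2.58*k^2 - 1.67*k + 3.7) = -4.8246*k^3 + 22.1633*k^2 - 19.2436*k + 27.306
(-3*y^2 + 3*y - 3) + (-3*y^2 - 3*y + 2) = -6*y^2 - 1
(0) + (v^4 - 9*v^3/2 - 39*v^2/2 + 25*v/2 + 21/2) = v^4 - 9*v^3/2 - 39*v^2/2 + 25*v/2 + 21/2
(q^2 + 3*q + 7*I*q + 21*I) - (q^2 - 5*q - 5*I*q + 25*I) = 8*q + 12*I*q - 4*I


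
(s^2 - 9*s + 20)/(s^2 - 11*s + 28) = (s - 5)/(s - 7)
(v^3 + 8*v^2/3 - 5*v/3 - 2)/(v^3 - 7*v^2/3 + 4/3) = (v + 3)/(v - 2)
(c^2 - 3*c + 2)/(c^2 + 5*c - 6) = (c - 2)/(c + 6)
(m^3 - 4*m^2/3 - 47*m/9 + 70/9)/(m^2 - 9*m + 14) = (9*m^2 + 6*m - 35)/(9*(m - 7))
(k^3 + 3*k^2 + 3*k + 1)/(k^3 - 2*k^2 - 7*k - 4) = (k + 1)/(k - 4)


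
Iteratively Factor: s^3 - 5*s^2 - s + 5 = (s - 5)*(s^2 - 1) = (s - 5)*(s + 1)*(s - 1)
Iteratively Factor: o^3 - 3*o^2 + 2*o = (o)*(o^2 - 3*o + 2) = o*(o - 2)*(o - 1)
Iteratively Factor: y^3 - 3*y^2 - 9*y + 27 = (y - 3)*(y^2 - 9) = (y - 3)*(y + 3)*(y - 3)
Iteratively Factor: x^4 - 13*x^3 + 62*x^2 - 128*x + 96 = (x - 4)*(x^3 - 9*x^2 + 26*x - 24) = (x - 4)*(x - 3)*(x^2 - 6*x + 8) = (x - 4)*(x - 3)*(x - 2)*(x - 4)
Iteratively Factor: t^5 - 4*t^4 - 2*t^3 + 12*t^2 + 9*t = (t + 1)*(t^4 - 5*t^3 + 3*t^2 + 9*t) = (t - 3)*(t + 1)*(t^3 - 2*t^2 - 3*t) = (t - 3)^2*(t + 1)*(t^2 + t) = t*(t - 3)^2*(t + 1)*(t + 1)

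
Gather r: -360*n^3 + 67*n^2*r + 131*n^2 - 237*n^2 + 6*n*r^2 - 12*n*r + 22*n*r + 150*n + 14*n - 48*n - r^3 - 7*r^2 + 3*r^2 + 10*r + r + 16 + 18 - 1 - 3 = -360*n^3 - 106*n^2 + 116*n - r^3 + r^2*(6*n - 4) + r*(67*n^2 + 10*n + 11) + 30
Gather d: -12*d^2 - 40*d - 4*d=-12*d^2 - 44*d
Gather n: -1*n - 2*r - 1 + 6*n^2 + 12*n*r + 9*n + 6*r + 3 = 6*n^2 + n*(12*r + 8) + 4*r + 2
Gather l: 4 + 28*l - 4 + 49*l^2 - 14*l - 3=49*l^2 + 14*l - 3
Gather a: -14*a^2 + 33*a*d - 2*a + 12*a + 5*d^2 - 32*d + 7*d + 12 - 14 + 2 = -14*a^2 + a*(33*d + 10) + 5*d^2 - 25*d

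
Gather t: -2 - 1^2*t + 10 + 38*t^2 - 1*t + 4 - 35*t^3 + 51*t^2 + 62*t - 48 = -35*t^3 + 89*t^2 + 60*t - 36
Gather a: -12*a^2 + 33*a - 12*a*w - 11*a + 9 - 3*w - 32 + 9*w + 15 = -12*a^2 + a*(22 - 12*w) + 6*w - 8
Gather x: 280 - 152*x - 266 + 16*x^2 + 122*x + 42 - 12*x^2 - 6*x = 4*x^2 - 36*x + 56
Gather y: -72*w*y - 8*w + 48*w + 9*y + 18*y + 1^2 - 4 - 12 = 40*w + y*(27 - 72*w) - 15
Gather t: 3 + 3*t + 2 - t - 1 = 2*t + 4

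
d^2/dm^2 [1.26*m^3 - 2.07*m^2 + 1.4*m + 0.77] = 7.56*m - 4.14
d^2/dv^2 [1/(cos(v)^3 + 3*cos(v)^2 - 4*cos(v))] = ((-13*cos(v) + 24*cos(2*v) + 9*cos(3*v))*(cos(v)^2 + 3*cos(v) - 4)*cos(v)/4 + 2*(3*cos(v)^2 + 6*cos(v) - 4)^2*sin(v)^2)/((cos(v)^2 + 3*cos(v) - 4)^3*cos(v)^3)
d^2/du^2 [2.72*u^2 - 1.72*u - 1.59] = 5.44000000000000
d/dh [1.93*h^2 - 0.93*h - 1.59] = 3.86*h - 0.93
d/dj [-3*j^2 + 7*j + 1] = 7 - 6*j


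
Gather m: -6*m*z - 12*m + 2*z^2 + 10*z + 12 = m*(-6*z - 12) + 2*z^2 + 10*z + 12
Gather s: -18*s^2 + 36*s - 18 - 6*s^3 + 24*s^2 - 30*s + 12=-6*s^3 + 6*s^2 + 6*s - 6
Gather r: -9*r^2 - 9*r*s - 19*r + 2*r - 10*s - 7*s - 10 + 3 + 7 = -9*r^2 + r*(-9*s - 17) - 17*s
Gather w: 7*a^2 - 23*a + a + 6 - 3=7*a^2 - 22*a + 3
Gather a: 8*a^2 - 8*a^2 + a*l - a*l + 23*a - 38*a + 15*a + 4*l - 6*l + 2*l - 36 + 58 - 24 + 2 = 0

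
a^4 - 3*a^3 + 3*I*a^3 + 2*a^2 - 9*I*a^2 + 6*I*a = a*(a - 2)*(a - 1)*(a + 3*I)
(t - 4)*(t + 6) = t^2 + 2*t - 24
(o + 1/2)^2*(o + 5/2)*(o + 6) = o^4 + 19*o^3/2 + 95*o^2/4 + 137*o/8 + 15/4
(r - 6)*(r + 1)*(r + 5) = r^3 - 31*r - 30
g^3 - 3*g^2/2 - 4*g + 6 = (g - 2)*(g - 3/2)*(g + 2)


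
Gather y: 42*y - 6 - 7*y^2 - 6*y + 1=-7*y^2 + 36*y - 5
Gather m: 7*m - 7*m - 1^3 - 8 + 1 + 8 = 0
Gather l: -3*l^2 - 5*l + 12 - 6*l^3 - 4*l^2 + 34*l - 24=-6*l^3 - 7*l^2 + 29*l - 12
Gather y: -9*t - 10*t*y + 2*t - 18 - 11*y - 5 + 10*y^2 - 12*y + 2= -7*t + 10*y^2 + y*(-10*t - 23) - 21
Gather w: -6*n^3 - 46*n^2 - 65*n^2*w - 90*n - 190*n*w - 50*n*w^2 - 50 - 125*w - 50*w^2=-6*n^3 - 46*n^2 - 90*n + w^2*(-50*n - 50) + w*(-65*n^2 - 190*n - 125) - 50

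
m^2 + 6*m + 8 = (m + 2)*(m + 4)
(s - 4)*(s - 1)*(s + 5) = s^3 - 21*s + 20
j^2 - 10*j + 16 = (j - 8)*(j - 2)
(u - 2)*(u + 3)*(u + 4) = u^3 + 5*u^2 - 2*u - 24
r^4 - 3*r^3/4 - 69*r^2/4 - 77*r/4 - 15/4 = (r - 5)*(r + 1/4)*(r + 1)*(r + 3)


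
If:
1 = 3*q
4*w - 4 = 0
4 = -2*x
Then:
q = 1/3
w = 1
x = -2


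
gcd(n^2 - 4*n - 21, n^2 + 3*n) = n + 3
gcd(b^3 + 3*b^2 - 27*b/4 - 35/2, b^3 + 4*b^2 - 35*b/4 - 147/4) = b + 7/2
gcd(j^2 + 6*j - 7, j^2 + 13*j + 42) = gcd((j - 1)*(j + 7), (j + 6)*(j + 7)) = j + 7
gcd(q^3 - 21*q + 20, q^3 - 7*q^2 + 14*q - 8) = q^2 - 5*q + 4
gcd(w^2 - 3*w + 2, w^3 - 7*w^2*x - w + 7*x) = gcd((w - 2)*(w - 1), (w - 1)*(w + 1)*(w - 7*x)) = w - 1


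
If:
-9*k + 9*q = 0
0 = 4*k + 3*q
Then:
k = 0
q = 0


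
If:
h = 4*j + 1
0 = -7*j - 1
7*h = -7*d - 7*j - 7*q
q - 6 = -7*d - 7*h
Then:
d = 23/42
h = 3/7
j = -1/7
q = -5/6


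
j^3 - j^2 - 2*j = j*(j - 2)*(j + 1)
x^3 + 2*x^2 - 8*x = x*(x - 2)*(x + 4)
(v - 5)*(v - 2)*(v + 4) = v^3 - 3*v^2 - 18*v + 40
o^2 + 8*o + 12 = (o + 2)*(o + 6)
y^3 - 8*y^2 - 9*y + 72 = (y - 8)*(y - 3)*(y + 3)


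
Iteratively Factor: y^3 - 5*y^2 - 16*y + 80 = (y - 5)*(y^2 - 16) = (y - 5)*(y - 4)*(y + 4)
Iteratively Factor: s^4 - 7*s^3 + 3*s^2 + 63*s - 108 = (s - 4)*(s^3 - 3*s^2 - 9*s + 27) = (s - 4)*(s + 3)*(s^2 - 6*s + 9) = (s - 4)*(s - 3)*(s + 3)*(s - 3)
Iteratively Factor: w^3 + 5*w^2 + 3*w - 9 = (w + 3)*(w^2 + 2*w - 3) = (w - 1)*(w + 3)*(w + 3)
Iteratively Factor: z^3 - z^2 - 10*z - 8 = (z + 2)*(z^2 - 3*z - 4) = (z + 1)*(z + 2)*(z - 4)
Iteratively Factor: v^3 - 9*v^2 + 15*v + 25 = (v - 5)*(v^2 - 4*v - 5) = (v - 5)^2*(v + 1)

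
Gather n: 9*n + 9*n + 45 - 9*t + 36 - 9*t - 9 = 18*n - 18*t + 72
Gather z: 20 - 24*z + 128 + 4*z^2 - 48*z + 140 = 4*z^2 - 72*z + 288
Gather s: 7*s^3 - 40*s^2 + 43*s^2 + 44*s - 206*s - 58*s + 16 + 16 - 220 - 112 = 7*s^3 + 3*s^2 - 220*s - 300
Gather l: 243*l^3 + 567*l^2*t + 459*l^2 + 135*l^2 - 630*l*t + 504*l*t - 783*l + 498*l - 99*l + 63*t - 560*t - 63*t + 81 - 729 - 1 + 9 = 243*l^3 + l^2*(567*t + 594) + l*(-126*t - 384) - 560*t - 640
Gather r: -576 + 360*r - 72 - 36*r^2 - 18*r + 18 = -36*r^2 + 342*r - 630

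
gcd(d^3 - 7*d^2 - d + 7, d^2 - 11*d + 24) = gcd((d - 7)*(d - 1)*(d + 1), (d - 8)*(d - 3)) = 1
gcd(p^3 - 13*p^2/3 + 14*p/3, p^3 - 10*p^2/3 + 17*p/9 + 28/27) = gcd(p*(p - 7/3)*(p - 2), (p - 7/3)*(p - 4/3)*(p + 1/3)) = p - 7/3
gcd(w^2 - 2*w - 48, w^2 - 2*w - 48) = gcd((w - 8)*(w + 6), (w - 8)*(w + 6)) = w^2 - 2*w - 48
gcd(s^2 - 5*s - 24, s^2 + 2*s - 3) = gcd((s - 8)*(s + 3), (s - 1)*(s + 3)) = s + 3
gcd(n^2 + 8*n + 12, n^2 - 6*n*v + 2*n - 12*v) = n + 2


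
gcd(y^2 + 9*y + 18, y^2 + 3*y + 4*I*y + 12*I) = y + 3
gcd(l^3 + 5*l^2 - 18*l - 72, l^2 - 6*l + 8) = l - 4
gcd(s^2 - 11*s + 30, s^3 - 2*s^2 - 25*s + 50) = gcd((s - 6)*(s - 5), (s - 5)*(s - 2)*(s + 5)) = s - 5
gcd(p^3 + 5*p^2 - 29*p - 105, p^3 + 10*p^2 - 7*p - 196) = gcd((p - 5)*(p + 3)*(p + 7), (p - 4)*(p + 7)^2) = p + 7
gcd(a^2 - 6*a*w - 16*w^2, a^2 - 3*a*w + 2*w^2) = 1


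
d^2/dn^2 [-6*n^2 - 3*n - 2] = -12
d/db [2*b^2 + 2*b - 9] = 4*b + 2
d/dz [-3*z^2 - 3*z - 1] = -6*z - 3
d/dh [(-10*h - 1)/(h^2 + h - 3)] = (-10*h^2 - 10*h + (2*h + 1)*(10*h + 1) + 30)/(h^2 + h - 3)^2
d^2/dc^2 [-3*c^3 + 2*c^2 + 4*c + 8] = 4 - 18*c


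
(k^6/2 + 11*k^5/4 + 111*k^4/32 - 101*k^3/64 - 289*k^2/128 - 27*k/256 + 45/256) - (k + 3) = k^6/2 + 11*k^5/4 + 111*k^4/32 - 101*k^3/64 - 289*k^2/128 - 283*k/256 - 723/256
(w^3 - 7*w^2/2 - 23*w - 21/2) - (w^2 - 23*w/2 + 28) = w^3 - 9*w^2/2 - 23*w/2 - 77/2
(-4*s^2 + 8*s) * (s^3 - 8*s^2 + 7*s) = -4*s^5 + 40*s^4 - 92*s^3 + 56*s^2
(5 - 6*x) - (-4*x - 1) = 6 - 2*x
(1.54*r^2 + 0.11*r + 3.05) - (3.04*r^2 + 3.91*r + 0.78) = -1.5*r^2 - 3.8*r + 2.27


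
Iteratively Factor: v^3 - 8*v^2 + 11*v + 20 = (v - 5)*(v^2 - 3*v - 4) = (v - 5)*(v + 1)*(v - 4)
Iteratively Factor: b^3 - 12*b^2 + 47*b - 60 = (b - 5)*(b^2 - 7*b + 12) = (b - 5)*(b - 3)*(b - 4)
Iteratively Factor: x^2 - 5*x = (x - 5)*(x)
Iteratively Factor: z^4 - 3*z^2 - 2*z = (z + 1)*(z^3 - z^2 - 2*z) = z*(z + 1)*(z^2 - z - 2) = z*(z + 1)^2*(z - 2)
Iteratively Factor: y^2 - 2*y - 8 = (y + 2)*(y - 4)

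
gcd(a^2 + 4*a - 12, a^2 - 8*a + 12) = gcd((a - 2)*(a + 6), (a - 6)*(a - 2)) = a - 2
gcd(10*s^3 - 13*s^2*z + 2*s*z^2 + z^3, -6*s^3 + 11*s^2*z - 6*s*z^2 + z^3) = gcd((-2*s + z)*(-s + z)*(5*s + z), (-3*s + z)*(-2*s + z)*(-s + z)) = 2*s^2 - 3*s*z + z^2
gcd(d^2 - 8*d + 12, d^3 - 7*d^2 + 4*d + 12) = d^2 - 8*d + 12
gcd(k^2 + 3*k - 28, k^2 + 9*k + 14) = k + 7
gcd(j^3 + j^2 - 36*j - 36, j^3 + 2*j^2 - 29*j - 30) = j^2 + 7*j + 6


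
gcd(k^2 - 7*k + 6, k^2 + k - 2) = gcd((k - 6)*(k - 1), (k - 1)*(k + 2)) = k - 1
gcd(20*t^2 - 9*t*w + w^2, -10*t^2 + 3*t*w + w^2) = 1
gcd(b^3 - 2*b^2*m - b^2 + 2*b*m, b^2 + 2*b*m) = b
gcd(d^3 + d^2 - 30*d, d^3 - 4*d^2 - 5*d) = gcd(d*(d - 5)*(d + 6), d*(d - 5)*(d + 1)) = d^2 - 5*d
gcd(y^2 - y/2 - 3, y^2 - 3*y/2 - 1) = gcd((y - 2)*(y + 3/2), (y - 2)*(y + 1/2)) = y - 2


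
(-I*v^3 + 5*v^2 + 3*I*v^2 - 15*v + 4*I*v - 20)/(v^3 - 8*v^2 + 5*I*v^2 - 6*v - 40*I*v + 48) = (-I*v^3 + v^2*(5 + 3*I) + v*(-15 + 4*I) - 20)/(v^3 + v^2*(-8 + 5*I) + v*(-6 - 40*I) + 48)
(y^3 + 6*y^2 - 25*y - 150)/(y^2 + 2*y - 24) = (y^2 - 25)/(y - 4)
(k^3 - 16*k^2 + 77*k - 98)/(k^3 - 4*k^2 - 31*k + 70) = (k - 7)/(k + 5)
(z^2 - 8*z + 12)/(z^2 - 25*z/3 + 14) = 3*(z - 2)/(3*z - 7)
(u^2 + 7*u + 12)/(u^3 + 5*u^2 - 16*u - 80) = (u + 3)/(u^2 + u - 20)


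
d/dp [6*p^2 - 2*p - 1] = 12*p - 2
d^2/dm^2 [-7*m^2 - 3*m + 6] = -14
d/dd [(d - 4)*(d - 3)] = 2*d - 7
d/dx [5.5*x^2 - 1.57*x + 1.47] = 11.0*x - 1.57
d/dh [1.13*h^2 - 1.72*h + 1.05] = 2.26*h - 1.72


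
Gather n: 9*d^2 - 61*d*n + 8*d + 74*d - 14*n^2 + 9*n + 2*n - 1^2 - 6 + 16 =9*d^2 + 82*d - 14*n^2 + n*(11 - 61*d) + 9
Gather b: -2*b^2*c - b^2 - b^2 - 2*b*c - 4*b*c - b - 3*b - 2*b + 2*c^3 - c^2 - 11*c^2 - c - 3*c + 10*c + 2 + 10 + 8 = b^2*(-2*c - 2) + b*(-6*c - 6) + 2*c^3 - 12*c^2 + 6*c + 20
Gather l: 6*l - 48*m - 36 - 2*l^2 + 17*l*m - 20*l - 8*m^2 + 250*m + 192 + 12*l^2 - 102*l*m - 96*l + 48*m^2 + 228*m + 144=10*l^2 + l*(-85*m - 110) + 40*m^2 + 430*m + 300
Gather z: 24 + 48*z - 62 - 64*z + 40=2 - 16*z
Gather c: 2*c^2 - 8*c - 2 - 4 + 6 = 2*c^2 - 8*c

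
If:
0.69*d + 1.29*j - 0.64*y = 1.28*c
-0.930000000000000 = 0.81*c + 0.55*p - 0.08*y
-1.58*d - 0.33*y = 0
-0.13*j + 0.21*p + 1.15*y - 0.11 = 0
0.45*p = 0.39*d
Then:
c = -1.16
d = 0.01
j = -1.17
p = 0.01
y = -0.04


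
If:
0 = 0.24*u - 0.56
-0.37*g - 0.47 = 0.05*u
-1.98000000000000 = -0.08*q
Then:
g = -1.59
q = 24.75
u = 2.33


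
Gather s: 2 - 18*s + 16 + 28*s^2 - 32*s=28*s^2 - 50*s + 18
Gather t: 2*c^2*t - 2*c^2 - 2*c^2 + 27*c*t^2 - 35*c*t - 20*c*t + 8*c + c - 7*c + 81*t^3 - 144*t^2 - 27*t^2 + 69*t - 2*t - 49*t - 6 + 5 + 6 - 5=-4*c^2 + 2*c + 81*t^3 + t^2*(27*c - 171) + t*(2*c^2 - 55*c + 18)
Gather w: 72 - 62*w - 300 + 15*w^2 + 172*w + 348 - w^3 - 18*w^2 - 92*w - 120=-w^3 - 3*w^2 + 18*w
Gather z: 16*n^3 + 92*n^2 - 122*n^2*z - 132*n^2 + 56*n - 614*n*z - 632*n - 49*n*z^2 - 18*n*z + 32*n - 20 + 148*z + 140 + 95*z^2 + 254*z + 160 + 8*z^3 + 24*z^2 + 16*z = 16*n^3 - 40*n^2 - 544*n + 8*z^3 + z^2*(119 - 49*n) + z*(-122*n^2 - 632*n + 418) + 280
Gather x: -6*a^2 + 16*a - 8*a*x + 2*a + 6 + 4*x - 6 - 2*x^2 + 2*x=-6*a^2 + 18*a - 2*x^2 + x*(6 - 8*a)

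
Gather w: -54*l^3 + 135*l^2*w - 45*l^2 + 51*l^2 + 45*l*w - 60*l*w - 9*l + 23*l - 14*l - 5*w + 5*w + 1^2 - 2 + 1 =-54*l^3 + 6*l^2 + w*(135*l^2 - 15*l)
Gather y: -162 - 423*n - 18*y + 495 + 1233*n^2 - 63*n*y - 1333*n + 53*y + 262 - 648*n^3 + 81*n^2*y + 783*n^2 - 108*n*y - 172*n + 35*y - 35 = -648*n^3 + 2016*n^2 - 1928*n + y*(81*n^2 - 171*n + 70) + 560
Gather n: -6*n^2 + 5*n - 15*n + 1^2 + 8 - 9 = -6*n^2 - 10*n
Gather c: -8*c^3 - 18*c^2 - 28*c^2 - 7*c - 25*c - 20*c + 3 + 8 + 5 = -8*c^3 - 46*c^2 - 52*c + 16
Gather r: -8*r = -8*r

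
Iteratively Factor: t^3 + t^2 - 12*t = (t - 3)*(t^2 + 4*t) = (t - 3)*(t + 4)*(t)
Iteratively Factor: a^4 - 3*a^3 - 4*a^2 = (a - 4)*(a^3 + a^2) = a*(a - 4)*(a^2 + a) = a*(a - 4)*(a + 1)*(a)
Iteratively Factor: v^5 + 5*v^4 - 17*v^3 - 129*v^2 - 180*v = (v)*(v^4 + 5*v^3 - 17*v^2 - 129*v - 180) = v*(v + 4)*(v^3 + v^2 - 21*v - 45) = v*(v + 3)*(v + 4)*(v^2 - 2*v - 15) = v*(v - 5)*(v + 3)*(v + 4)*(v + 3)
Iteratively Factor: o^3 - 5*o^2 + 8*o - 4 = (o - 1)*(o^2 - 4*o + 4) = (o - 2)*(o - 1)*(o - 2)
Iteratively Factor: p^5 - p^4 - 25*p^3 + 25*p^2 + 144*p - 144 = (p - 3)*(p^4 + 2*p^3 - 19*p^2 - 32*p + 48) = (p - 3)*(p - 1)*(p^3 + 3*p^2 - 16*p - 48) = (p - 3)*(p - 1)*(p + 4)*(p^2 - p - 12) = (p - 4)*(p - 3)*(p - 1)*(p + 4)*(p + 3)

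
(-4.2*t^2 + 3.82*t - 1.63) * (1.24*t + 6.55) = -5.208*t^3 - 22.7732*t^2 + 22.9998*t - 10.6765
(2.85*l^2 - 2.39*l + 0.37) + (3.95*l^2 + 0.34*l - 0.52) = 6.8*l^2 - 2.05*l - 0.15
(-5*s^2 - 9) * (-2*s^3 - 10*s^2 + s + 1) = 10*s^5 + 50*s^4 + 13*s^3 + 85*s^2 - 9*s - 9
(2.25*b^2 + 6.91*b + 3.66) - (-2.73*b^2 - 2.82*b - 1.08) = 4.98*b^2 + 9.73*b + 4.74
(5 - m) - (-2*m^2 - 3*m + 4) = 2*m^2 + 2*m + 1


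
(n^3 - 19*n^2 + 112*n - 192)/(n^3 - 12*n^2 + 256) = (n - 3)/(n + 4)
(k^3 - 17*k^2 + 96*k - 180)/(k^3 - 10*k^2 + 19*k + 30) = (k - 6)/(k + 1)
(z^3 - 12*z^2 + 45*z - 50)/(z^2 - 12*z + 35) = (z^2 - 7*z + 10)/(z - 7)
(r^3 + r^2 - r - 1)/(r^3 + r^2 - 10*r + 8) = (r^2 + 2*r + 1)/(r^2 + 2*r - 8)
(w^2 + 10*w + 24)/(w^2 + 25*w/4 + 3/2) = 4*(w + 4)/(4*w + 1)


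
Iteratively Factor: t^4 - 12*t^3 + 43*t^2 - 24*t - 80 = (t - 4)*(t^3 - 8*t^2 + 11*t + 20) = (t - 4)^2*(t^2 - 4*t - 5) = (t - 4)^2*(t + 1)*(t - 5)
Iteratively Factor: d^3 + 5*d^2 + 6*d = (d)*(d^2 + 5*d + 6) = d*(d + 2)*(d + 3)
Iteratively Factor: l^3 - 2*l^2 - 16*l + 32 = (l - 4)*(l^2 + 2*l - 8) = (l - 4)*(l - 2)*(l + 4)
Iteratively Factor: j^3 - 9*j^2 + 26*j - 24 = (j - 4)*(j^2 - 5*j + 6) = (j - 4)*(j - 3)*(j - 2)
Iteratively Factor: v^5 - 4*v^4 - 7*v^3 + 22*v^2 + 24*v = (v - 3)*(v^4 - v^3 - 10*v^2 - 8*v) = (v - 3)*(v + 1)*(v^3 - 2*v^2 - 8*v) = (v - 3)*(v + 1)*(v + 2)*(v^2 - 4*v) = v*(v - 3)*(v + 1)*(v + 2)*(v - 4)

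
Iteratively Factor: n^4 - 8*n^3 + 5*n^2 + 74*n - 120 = (n - 4)*(n^3 - 4*n^2 - 11*n + 30) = (n - 4)*(n + 3)*(n^2 - 7*n + 10) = (n - 5)*(n - 4)*(n + 3)*(n - 2)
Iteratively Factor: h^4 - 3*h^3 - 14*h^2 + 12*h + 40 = (h - 2)*(h^3 - h^2 - 16*h - 20) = (h - 2)*(h + 2)*(h^2 - 3*h - 10) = (h - 2)*(h + 2)^2*(h - 5)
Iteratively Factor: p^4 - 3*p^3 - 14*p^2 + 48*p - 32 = (p - 4)*(p^3 + p^2 - 10*p + 8) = (p - 4)*(p - 2)*(p^2 + 3*p - 4) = (p - 4)*(p - 2)*(p - 1)*(p + 4)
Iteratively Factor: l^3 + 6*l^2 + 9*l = (l + 3)*(l^2 + 3*l) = l*(l + 3)*(l + 3)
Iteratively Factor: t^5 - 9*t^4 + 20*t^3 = (t)*(t^4 - 9*t^3 + 20*t^2) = t*(t - 4)*(t^3 - 5*t^2) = t*(t - 5)*(t - 4)*(t^2) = t^2*(t - 5)*(t - 4)*(t)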